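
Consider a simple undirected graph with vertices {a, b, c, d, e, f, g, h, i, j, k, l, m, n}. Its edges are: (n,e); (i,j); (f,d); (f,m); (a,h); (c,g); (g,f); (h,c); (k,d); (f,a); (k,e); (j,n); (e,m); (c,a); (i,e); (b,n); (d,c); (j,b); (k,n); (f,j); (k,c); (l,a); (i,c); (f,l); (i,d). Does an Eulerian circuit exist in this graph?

Degrees: a:4, b:2, c:6, d:4, e:4, f:6, g:2, h:2, i:4, j:4, k:4, l:2, m:2, n:4
Every vertex has even degree and the edges form a single connected piece, so an Eulerian circuit exists.

Yes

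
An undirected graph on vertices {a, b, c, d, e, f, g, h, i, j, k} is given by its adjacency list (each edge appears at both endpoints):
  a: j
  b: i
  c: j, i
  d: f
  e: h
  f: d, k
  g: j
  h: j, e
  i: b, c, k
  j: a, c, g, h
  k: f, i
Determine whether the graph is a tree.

Yes

The graph has 11 vertices and 10 edges.
Connected and |E| = |V| - 1, which characterizes a tree.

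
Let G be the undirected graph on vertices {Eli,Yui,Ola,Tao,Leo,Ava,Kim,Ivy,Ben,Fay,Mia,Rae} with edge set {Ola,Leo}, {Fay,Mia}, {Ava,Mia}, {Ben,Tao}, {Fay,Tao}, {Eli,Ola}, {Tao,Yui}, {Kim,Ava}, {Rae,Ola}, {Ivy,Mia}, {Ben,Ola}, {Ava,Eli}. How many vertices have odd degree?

8

Degrees: Eli:2, Yui:1, Ola:4, Tao:3, Leo:1, Ava:3, Kim:1, Ivy:1, Ben:2, Fay:2, Mia:3, Rae:1
Odd-degree vertices: Yui, Tao, Leo, Ava, Kim, Ivy, Mia, Rae.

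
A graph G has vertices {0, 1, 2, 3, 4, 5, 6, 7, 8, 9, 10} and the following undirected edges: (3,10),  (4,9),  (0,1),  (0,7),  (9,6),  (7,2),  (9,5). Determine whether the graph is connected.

Component: {8}
Component: {3, 10}
Component: {0, 1, 2, 7}
Component: {4, 5, 6, 9}
There are 4 separate components, so the graph is not connected.

No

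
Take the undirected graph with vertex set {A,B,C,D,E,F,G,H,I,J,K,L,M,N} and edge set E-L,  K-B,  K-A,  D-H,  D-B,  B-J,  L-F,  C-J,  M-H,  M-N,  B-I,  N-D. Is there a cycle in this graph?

Yes

The graph has 14 vertices, 12 edges, and 3 connected components.
One cycle is D-N-M-H-D.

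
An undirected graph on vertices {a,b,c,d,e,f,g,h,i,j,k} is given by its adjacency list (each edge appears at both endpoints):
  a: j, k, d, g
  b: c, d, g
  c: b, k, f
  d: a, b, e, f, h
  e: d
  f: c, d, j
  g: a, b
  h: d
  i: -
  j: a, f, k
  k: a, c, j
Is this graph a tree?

No

The graph has 11 vertices and 14 edges.
It splits into 2 components, so it cannot be a tree.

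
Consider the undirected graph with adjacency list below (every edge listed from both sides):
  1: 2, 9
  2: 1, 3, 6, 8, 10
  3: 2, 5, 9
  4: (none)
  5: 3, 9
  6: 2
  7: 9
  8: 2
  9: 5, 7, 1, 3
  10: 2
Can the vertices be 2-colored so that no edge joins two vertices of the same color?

No

The cycle 9-5-3-9 has length 3, which is odd, so the graph is not bipartite.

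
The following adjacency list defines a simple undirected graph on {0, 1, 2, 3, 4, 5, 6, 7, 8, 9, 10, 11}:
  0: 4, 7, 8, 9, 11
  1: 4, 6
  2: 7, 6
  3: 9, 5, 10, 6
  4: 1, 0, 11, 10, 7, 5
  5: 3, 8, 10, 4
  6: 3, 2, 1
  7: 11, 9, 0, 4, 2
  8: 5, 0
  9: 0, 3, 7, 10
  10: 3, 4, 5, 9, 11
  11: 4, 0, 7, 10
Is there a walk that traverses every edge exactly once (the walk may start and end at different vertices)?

No

Degrees: 0:5, 1:2, 2:2, 3:4, 4:6, 5:4, 6:3, 7:5, 8:2, 9:4, 10:5, 11:4
Odd-degree vertices: 0, 6, 7, 10 (4 total).
With 4 odd-degree vertices (more than two), no single trail can use every edge.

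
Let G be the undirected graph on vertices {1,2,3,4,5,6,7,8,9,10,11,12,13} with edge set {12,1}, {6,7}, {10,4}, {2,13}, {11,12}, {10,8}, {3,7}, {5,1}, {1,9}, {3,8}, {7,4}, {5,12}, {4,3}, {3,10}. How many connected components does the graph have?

3

Component: {2, 13}
Component: {1, 5, 9, 11, 12}
Component: {3, 4, 6, 7, 8, 10}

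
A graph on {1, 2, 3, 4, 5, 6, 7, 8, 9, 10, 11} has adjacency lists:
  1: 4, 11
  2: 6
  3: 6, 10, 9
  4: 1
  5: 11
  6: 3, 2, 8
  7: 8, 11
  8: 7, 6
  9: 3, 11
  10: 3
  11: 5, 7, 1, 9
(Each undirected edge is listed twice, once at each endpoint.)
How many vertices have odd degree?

6

Degrees: 1:2, 2:1, 3:3, 4:1, 5:1, 6:3, 7:2, 8:2, 9:2, 10:1, 11:4
Odd-degree vertices: 2, 3, 4, 5, 6, 10.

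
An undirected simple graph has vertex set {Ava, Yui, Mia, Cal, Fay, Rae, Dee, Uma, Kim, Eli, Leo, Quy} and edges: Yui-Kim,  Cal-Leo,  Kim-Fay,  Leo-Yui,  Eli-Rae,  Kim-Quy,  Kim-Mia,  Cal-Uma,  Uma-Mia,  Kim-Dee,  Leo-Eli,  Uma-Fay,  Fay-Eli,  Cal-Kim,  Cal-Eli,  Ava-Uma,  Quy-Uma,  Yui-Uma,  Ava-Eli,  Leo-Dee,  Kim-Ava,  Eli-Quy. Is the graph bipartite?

No

Eli-Leo-Yui-Kim-Quy-Eli is an odd cycle (length 5), and a bipartite graph can contain only even cycles.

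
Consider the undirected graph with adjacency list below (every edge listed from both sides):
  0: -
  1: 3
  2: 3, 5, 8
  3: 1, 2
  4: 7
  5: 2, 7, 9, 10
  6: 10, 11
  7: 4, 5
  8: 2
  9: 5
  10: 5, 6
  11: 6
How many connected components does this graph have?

Component: {0}
Component: {1, 2, 3, 4, 5, 6, 7, 8, 9, 10, 11}

2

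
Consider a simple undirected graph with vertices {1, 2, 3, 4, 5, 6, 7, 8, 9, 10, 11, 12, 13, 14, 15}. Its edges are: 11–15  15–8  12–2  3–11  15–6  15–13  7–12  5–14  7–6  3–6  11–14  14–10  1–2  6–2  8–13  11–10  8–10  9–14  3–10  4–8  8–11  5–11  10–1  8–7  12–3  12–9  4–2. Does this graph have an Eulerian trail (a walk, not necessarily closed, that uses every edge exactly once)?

Yes

Degrees: 1:2, 2:4, 3:4, 4:2, 5:2, 6:4, 7:3, 8:6, 9:2, 10:5, 11:6, 12:4, 13:2, 14:4, 15:4
Odd-degree vertices: 7, 10 (2 total).
With 2 odd-degree vertices and all edges in one connected piece, an Eulerian trail exists (from 7 to 10).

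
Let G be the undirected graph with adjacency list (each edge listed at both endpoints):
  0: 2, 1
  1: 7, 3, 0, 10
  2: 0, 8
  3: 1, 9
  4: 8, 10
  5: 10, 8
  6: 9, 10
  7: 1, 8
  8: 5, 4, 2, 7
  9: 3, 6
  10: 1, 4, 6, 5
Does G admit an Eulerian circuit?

Yes

Degrees: 0:2, 1:4, 2:2, 3:2, 4:2, 5:2, 6:2, 7:2, 8:4, 9:2, 10:4
All degrees are even and the non-isolated vertices are connected — an Eulerian circuit exists.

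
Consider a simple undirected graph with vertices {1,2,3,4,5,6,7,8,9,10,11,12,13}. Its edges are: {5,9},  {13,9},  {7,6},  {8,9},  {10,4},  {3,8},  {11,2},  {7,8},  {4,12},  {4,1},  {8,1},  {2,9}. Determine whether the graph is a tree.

Yes

|V| = 13, |E| = 12.
Connected and |E| = |V| - 1, which characterizes a tree.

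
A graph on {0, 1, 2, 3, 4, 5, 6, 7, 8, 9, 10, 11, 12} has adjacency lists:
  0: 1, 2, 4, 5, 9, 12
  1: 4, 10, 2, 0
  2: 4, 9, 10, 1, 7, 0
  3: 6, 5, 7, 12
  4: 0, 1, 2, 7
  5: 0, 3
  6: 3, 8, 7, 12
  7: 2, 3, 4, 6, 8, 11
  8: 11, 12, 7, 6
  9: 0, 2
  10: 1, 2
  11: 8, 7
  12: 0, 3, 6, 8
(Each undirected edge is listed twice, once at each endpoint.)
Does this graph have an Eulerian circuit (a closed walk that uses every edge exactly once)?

Yes

Degrees: 0:6, 1:4, 2:6, 3:4, 4:4, 5:2, 6:4, 7:6, 8:4, 9:2, 10:2, 11:2, 12:4
Every vertex has even degree and the edges form a single connected piece, so an Eulerian circuit exists.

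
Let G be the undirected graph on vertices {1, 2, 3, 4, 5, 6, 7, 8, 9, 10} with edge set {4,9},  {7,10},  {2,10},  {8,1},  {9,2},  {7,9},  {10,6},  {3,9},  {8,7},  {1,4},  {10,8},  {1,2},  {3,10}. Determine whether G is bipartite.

The cycle 8-7-10-8 has length 3, which is odd, so the graph is not bipartite.

No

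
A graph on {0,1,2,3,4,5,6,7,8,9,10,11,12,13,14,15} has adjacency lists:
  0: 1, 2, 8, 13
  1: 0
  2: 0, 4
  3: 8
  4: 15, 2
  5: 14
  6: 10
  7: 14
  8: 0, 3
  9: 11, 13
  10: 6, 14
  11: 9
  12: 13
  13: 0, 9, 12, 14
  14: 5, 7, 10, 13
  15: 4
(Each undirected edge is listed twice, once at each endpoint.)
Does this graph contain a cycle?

No

The graph has 16 vertices, 15 edges, and 1 connected component.
Since 15 = 16 - 1, the graph is a forest and contains no cycle.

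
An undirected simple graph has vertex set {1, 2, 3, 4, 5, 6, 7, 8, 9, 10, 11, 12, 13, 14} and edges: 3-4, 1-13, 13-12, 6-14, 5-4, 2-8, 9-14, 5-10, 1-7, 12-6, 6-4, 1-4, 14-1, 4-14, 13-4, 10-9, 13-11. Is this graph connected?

No

Component: {2, 8}
Component: {1, 3, 4, 5, 6, 7, 9, 10, 11, 12, 13, 14}
No edge joins these 2 groups, so the graph is disconnected.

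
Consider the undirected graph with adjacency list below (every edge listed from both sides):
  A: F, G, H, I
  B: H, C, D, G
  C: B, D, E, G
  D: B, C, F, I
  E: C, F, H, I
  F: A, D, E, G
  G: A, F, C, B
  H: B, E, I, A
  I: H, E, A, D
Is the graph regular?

Yes

Degrees: A:4, B:4, C:4, D:4, E:4, F:4, G:4, H:4, I:4
Every vertex has degree 4, so the graph is 4-regular.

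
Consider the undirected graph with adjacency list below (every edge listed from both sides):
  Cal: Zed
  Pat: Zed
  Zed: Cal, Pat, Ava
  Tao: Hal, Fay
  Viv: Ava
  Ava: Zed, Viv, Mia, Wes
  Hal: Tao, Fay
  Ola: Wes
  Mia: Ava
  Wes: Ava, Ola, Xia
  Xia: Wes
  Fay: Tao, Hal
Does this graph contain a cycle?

Yes

The graph has 12 vertices, 11 edges, and 2 connected components.
Since 11 > 12 - 2, a cycle must exist; for instance Tao-Fay-Hal-Tao.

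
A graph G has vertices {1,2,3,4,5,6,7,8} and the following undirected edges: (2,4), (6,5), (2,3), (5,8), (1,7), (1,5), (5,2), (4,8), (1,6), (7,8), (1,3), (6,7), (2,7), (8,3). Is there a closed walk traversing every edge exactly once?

Degrees: 1:4, 2:4, 3:3, 4:2, 5:4, 6:3, 7:4, 8:4
Vertices with odd degree: 3, 6. An Eulerian circuit requires all degrees even.

No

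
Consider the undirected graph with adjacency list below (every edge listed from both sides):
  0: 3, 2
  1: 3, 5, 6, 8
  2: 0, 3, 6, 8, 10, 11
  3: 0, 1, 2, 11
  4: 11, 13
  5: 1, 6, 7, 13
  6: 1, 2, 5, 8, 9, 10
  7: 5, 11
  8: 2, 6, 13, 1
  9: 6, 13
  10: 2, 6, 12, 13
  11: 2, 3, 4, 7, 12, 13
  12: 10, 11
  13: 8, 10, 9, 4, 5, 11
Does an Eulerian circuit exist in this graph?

Degrees: 0:2, 1:4, 2:6, 3:4, 4:2, 5:4, 6:6, 7:2, 8:4, 9:2, 10:4, 11:6, 12:2, 13:6
All degrees are even and the non-isolated vertices are connected — an Eulerian circuit exists.

Yes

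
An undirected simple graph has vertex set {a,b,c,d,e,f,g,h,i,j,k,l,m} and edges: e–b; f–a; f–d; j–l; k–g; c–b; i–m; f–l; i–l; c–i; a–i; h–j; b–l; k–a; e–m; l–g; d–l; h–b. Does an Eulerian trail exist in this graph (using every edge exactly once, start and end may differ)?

Degrees: a:3, b:4, c:2, d:2, e:2, f:3, g:2, h:2, i:4, j:2, k:2, l:6, m:2
Odd-degree vertices: a, f (2 total).
With 2 odd-degree vertices and all edges in one connected piece, an Eulerian trail exists (from a to f).

Yes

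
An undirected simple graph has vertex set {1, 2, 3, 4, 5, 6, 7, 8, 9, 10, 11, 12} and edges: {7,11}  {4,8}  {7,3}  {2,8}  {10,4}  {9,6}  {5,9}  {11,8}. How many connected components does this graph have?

Component: {1}
Component: {12}
Component: {5, 6, 9}
Component: {2, 3, 4, 7, 8, 10, 11}

4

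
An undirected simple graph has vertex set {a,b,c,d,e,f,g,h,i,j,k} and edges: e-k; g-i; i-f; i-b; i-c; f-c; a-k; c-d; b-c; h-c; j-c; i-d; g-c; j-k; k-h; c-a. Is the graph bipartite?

No

The cycle f-i-c-f has length 3, which is odd, so the graph is not bipartite.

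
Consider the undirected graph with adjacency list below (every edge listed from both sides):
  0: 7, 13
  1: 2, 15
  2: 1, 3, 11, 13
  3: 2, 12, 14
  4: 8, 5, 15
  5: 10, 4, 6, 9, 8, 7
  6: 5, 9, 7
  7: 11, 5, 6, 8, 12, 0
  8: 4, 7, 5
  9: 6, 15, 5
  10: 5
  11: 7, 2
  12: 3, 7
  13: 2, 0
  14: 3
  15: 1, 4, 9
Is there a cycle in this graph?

The graph has 16 vertices, 23 edges, and 1 connected component.
Since 23 > 16 - 1, a cycle must exist; for instance 0-7-12-3-2-13-0.

Yes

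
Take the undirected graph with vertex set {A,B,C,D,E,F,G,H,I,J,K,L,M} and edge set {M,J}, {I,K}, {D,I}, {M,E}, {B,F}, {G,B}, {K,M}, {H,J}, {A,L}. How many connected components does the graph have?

4

Component: {C}
Component: {A, L}
Component: {B, F, G}
Component: {D, E, H, I, J, K, M}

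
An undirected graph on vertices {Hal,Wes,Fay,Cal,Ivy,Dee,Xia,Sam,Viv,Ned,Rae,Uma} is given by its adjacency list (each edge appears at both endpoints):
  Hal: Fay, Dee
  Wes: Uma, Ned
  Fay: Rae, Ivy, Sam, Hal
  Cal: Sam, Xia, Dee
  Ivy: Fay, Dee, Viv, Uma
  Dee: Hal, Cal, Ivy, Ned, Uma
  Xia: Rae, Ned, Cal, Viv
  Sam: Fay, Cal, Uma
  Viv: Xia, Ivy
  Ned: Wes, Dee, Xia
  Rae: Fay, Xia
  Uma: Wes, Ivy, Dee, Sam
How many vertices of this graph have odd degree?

4

Degrees: Hal:2, Wes:2, Fay:4, Cal:3, Ivy:4, Dee:5, Xia:4, Sam:3, Viv:2, Ned:3, Rae:2, Uma:4
Odd-degree vertices: Cal, Dee, Sam, Ned.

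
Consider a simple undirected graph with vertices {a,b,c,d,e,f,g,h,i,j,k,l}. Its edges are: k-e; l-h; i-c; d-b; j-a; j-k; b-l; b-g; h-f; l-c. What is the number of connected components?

2

Component: {a, e, j, k}
Component: {b, c, d, f, g, h, i, l}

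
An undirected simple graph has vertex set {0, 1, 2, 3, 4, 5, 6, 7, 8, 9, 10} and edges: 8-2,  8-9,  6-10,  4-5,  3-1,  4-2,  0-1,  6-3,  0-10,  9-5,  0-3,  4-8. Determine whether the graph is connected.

No

Component: {7}
Component: {0, 1, 3, 6, 10}
Component: {2, 4, 5, 8, 9}
There are 3 separate components, so the graph is not connected.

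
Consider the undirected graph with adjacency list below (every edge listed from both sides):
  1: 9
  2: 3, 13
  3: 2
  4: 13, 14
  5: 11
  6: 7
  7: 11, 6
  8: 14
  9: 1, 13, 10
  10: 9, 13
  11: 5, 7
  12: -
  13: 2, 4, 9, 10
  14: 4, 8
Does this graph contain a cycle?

Yes

|V| = 14, |E| = 12, number of components = 3.
Since 12 > 14 - 3, a cycle must exist; for instance 9-13-10-9.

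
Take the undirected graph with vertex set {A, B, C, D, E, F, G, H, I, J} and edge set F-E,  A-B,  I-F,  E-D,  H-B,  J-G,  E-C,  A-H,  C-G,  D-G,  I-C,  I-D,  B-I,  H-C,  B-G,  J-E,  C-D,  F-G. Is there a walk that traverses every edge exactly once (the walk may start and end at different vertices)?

Degrees: A:2, B:4, C:5, D:4, E:4, F:3, G:5, H:3, I:4, J:2
Odd-degree vertices: C, F, G, H (4 total).
An Eulerian trail requires 0 or 2 odd-degree vertices; here there are 4.

No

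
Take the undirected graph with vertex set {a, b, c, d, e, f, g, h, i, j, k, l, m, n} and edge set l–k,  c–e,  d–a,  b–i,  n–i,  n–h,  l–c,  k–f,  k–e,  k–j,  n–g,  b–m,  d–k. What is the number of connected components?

Component: {b, g, h, i, m, n}
Component: {a, c, d, e, f, j, k, l}

2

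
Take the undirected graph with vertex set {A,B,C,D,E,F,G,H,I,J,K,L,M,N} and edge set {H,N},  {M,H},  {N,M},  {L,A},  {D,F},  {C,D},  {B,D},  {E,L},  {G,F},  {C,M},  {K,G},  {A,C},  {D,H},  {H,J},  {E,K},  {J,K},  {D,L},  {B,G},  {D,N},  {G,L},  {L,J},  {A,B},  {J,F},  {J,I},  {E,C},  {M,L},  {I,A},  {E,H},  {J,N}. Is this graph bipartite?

The cycle M-H-N-M has length 3, which is odd, so the graph is not bipartite.

No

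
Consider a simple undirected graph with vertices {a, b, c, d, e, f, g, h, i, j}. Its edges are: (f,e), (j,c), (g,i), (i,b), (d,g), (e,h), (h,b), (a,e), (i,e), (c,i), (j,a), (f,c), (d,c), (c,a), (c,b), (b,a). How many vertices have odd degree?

0

Degrees: a:4, b:4, c:6, d:2, e:4, f:2, g:2, h:2, i:4, j:2
Odd-degree vertices: none.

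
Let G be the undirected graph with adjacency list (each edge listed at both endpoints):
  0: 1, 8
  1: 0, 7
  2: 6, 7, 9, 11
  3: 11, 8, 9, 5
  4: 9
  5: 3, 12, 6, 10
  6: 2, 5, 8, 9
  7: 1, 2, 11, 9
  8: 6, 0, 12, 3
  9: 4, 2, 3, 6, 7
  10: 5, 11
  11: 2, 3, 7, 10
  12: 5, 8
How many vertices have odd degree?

Degrees: 0:2, 1:2, 2:4, 3:4, 4:1, 5:4, 6:4, 7:4, 8:4, 9:5, 10:2, 11:4, 12:2
Odd-degree vertices: 4, 9.

2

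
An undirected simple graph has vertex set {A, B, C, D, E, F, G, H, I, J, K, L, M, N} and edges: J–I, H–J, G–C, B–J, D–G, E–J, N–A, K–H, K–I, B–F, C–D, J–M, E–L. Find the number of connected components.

Component: {A, N}
Component: {C, D, G}
Component: {B, E, F, H, I, J, K, L, M}

3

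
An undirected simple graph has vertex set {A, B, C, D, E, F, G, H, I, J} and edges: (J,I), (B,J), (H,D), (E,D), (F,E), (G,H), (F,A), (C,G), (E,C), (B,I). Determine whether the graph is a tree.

|V| = 10, |E| = 10.
It is not connected, so it is not a tree.

No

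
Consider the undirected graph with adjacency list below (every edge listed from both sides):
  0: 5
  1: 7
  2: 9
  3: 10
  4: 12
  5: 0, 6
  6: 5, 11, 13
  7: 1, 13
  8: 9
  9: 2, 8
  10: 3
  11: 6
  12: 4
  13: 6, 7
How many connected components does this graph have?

Component: {3, 10}
Component: {4, 12}
Component: {2, 8, 9}
Component: {0, 1, 5, 6, 7, 11, 13}

4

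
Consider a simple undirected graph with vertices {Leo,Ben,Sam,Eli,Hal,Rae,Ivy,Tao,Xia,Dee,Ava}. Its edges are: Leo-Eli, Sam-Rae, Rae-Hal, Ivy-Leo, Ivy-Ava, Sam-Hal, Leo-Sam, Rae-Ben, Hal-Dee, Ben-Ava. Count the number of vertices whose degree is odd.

6

Degrees: Leo:3, Ben:2, Sam:3, Eli:1, Hal:3, Rae:3, Ivy:2, Tao:0, Xia:0, Dee:1, Ava:2
Odd-degree vertices: Leo, Sam, Eli, Hal, Rae, Dee.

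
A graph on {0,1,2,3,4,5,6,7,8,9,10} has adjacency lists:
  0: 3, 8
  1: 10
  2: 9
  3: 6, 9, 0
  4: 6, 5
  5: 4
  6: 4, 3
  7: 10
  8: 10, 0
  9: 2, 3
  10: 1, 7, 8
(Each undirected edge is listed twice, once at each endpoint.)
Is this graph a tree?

Yes

The graph has 11 vertices and 10 edges.
Connected and |E| = |V| - 1, which characterizes a tree.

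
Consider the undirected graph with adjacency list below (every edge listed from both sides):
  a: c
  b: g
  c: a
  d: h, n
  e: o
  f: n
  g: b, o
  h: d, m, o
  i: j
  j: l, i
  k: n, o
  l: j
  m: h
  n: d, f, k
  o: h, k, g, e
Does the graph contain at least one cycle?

The graph has 15 vertices, 13 edges, and 3 connected components.
One cycle is o-h-d-n-k-o.

Yes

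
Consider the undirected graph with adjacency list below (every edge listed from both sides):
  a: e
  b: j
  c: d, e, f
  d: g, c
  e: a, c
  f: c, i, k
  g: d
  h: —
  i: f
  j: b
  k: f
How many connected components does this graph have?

3

Component: {h}
Component: {b, j}
Component: {a, c, d, e, f, g, i, k}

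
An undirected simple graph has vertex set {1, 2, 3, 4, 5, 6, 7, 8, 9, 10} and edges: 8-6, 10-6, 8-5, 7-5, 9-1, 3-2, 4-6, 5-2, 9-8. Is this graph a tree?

The graph has 10 vertices and 9 edges.
It is connected with exactly 9 edges, hence acyclic — it is a tree.

Yes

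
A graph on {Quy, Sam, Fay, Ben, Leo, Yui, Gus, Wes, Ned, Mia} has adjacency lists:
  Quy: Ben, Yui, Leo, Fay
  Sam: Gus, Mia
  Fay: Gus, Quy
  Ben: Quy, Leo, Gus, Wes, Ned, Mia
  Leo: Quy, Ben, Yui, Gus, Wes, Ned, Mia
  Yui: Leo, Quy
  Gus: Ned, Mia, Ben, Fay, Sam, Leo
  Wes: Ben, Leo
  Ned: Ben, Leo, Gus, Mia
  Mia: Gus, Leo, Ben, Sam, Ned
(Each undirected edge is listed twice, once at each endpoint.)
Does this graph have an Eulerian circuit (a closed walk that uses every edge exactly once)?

No

Degrees: Quy:4, Sam:2, Fay:2, Ben:6, Leo:7, Yui:2, Gus:6, Wes:2, Ned:4, Mia:5
Leo, Mia have odd degree; an Eulerian circuit needs every degree to be even, so none exists.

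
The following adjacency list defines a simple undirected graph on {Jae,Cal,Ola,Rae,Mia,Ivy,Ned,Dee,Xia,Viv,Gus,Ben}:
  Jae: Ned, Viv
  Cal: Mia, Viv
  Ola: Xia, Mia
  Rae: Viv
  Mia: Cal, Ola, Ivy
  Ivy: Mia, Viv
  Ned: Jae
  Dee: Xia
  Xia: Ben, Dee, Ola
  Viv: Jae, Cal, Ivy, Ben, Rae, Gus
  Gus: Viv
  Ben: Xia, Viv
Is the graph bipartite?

Yes

Color {Mia, Ned, Xia, Viv} black and {Jae, Cal, Ola, Rae, Ivy, Dee, Gus, Ben} white. No edge joins two same-colored vertices, so the graph is bipartite.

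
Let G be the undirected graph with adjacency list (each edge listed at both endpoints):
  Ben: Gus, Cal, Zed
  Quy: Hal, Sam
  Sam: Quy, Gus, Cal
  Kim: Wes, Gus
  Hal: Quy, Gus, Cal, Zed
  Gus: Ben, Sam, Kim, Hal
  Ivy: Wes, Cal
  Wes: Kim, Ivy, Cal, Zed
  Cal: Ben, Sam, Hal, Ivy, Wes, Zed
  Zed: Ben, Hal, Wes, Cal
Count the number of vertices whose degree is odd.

Degrees: Ben:3, Quy:2, Sam:3, Kim:2, Hal:4, Gus:4, Ivy:2, Wes:4, Cal:6, Zed:4
Odd-degree vertices: Ben, Sam.

2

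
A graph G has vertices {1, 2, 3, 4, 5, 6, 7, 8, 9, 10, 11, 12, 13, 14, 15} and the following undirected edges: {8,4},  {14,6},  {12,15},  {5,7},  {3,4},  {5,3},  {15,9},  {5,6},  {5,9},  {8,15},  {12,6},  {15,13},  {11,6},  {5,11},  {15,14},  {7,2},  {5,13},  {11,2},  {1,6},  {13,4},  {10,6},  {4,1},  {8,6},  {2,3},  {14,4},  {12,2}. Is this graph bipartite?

No

The cycle 11-6-5-11 has length 3, which is odd, so the graph is not bipartite.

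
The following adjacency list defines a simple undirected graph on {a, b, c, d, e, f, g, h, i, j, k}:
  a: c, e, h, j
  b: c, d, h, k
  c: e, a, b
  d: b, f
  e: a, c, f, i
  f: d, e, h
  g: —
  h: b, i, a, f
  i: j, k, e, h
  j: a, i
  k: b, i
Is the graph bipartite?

No

c-e-f-h-b-c is an odd cycle (length 5), and a bipartite graph can contain only even cycles.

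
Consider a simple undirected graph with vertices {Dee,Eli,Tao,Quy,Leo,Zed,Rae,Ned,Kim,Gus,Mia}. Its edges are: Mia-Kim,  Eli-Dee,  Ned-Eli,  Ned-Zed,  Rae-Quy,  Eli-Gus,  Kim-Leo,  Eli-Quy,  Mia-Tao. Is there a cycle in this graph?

The graph has 11 vertices, 9 edges, and 2 connected components.
Since 9 = 11 - 2, the graph is a forest and contains no cycle.

No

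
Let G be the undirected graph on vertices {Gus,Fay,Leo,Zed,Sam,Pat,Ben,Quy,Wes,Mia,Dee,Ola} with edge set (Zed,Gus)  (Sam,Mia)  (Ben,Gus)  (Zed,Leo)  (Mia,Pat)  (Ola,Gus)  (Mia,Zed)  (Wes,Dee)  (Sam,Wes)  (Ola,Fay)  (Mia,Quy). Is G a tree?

The graph has 12 vertices and 11 edges.
It is connected with exactly 11 edges, hence acyclic — it is a tree.

Yes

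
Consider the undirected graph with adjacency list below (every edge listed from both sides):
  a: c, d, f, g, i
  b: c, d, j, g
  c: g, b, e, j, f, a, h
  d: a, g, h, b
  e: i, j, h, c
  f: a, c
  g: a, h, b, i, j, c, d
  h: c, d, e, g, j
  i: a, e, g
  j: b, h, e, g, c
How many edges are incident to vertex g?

Neighbors of g: a, b, c, d, h, i, j.

7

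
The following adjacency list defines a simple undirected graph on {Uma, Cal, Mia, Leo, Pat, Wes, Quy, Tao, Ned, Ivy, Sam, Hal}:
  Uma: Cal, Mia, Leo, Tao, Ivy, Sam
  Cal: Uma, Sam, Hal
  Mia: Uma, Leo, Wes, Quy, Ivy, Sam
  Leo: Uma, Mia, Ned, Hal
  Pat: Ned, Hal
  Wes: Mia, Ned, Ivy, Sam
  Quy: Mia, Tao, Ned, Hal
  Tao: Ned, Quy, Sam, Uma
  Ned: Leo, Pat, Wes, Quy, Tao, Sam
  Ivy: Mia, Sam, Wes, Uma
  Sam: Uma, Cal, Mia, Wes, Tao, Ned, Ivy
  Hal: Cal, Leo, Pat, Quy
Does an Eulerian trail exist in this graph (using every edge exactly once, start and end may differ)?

Yes

Degrees: Uma:6, Cal:3, Mia:6, Leo:4, Pat:2, Wes:4, Quy:4, Tao:4, Ned:6, Ivy:4, Sam:7, Hal:4
Odd-degree vertices: Cal, Sam (2 total).
The non-isolated vertices are connected and exactly 2 have odd degree, so an Eulerian trail exists (from Cal to Sam).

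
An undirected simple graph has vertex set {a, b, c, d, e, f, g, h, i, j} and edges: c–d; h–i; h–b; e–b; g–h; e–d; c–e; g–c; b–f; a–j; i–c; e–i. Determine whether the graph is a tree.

The graph has 10 vertices and 12 edges.
It is not connected, so it is not a tree.

No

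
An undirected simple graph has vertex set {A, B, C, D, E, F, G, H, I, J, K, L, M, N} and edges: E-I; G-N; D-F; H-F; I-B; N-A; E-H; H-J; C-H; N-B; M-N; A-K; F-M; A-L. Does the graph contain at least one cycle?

The graph has 14 vertices, 14 edges, and 1 connected component.
Since 14 > 14 - 1, a cycle must exist; for instance N-M-F-H-E-I-B-N.

Yes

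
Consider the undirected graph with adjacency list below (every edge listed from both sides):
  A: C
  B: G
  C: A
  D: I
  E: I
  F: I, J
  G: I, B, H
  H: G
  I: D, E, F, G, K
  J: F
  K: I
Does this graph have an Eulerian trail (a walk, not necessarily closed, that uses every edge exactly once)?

Degrees: A:1, B:1, C:1, D:1, E:1, F:2, G:3, H:1, I:5, J:1, K:1
Odd-degree vertices: A, B, C, D, E, G, H, I, J, K (10 total).
An Eulerian trail requires 0 or 2 odd-degree vertices; here there are 10.

No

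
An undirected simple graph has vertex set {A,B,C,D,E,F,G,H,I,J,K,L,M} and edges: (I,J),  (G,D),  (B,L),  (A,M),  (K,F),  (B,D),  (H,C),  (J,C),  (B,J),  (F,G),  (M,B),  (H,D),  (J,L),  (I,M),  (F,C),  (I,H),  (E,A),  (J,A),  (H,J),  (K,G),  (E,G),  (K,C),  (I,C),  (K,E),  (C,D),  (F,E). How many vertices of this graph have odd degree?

Degrees: A:3, B:4, C:6, D:4, E:4, F:4, G:4, H:4, I:4, J:6, K:4, L:2, M:3
Odd-degree vertices: A, M.

2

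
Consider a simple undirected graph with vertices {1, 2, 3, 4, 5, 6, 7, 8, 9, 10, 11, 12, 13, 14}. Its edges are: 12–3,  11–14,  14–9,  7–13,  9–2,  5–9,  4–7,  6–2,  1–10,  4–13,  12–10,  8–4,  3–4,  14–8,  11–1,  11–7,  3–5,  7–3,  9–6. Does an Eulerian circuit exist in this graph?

Degrees: 1:2, 2:2, 3:4, 4:4, 5:2, 6:2, 7:4, 8:2, 9:4, 10:2, 11:3, 12:2, 13:2, 14:3
11, 14 have odd degree; an Eulerian circuit needs every degree to be even, so none exists.

No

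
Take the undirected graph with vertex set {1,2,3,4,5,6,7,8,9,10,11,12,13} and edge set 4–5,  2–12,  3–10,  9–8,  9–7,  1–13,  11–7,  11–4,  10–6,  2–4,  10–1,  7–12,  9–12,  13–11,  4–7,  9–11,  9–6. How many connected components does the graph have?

1

Component: {1, 2, 3, 4, 5, 6, 7, 8, 9, 10, 11, 12, 13}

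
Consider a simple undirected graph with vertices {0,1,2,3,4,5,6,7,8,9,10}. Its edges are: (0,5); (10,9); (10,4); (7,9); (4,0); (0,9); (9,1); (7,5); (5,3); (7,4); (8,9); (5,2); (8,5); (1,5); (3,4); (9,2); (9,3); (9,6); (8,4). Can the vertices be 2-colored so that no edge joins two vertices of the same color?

A valid 2-coloring puts {4, 5, 9} on one side and {0, 1, 2, 3, 6, 7, 8, 10} on the other; every edge crosses between the two sides.

Yes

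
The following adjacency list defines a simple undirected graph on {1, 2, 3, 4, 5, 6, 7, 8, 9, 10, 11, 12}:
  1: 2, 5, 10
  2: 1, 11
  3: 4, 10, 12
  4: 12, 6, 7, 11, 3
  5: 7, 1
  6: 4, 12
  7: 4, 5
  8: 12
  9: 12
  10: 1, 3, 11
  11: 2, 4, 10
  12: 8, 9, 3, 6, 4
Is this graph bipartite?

The cycle 3-4-12-3 has length 3, which is odd, so the graph is not bipartite.

No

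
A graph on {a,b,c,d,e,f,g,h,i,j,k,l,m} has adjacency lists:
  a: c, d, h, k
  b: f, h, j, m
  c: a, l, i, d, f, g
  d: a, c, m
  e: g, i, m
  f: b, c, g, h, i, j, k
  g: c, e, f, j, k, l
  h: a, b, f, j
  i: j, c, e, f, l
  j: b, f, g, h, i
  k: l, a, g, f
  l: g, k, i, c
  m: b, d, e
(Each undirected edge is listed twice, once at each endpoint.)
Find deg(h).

4

Neighbors of h: a, b, f, j.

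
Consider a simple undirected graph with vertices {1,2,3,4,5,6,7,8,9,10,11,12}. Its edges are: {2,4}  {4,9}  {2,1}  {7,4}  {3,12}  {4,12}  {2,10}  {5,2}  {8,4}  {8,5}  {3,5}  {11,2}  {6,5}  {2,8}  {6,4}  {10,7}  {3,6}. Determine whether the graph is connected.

A breadth-first search from 1 visits 1, 2, 4, 8, 10, 11, 5, 9, 12, 7, 6, 3 — all 12 vertices — so the graph is connected.

Yes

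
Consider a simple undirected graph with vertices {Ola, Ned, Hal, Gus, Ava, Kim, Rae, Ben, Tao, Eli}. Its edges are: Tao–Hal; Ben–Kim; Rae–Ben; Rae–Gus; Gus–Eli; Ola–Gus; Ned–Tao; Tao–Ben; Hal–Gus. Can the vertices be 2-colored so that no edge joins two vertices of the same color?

Rae-Ben-Tao-Hal-Gus-Rae is an odd cycle (length 5), and a bipartite graph can contain only even cycles.

No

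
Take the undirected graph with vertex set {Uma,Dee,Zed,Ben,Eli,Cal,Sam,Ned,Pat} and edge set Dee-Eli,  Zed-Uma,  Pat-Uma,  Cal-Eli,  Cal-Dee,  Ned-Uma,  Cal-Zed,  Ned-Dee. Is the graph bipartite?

Eli-Cal-Dee-Eli is an odd cycle (length 3), and a bipartite graph can contain only even cycles.

No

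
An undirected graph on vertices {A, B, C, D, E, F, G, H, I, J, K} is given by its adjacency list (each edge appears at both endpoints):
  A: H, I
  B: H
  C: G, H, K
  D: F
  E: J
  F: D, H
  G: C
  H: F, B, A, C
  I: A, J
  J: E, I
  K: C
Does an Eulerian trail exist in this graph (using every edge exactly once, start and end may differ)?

Degrees: A:2, B:1, C:3, D:1, E:1, F:2, G:1, H:4, I:2, J:2, K:1
Odd-degree vertices: B, C, D, E, G, K (6 total).
An Eulerian trail requires 0 or 2 odd-degree vertices; here there are 6.

No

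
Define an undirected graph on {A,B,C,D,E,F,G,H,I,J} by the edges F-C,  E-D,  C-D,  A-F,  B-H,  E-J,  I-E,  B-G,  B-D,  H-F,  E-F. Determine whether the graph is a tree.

No

The graph has 10 vertices and 11 edges.
Connected but with 11 > 9 edges, so it has a cycle and is not a tree.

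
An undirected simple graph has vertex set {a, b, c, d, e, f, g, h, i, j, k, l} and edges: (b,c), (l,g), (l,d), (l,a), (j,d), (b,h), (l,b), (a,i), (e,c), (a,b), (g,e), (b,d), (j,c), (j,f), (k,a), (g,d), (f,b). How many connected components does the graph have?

Component: {a, b, c, d, e, f, g, h, i, j, k, l}

1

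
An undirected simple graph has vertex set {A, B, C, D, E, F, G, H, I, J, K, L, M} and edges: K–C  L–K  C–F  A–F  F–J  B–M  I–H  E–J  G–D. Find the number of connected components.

4

Component: {B, M}
Component: {D, G}
Component: {H, I}
Component: {A, C, E, F, J, K, L}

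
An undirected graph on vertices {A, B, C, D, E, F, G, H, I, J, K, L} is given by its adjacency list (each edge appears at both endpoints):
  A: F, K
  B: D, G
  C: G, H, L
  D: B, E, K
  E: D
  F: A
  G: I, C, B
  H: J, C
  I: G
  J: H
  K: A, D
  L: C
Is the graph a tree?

The graph has 12 vertices and 11 edges.
Connected and |E| = |V| - 1, which characterizes a tree.

Yes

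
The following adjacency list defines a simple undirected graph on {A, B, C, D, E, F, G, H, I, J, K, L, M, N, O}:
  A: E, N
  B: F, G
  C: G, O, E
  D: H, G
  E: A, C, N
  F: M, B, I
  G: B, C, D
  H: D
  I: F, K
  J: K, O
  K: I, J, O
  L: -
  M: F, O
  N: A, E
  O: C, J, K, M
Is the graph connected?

No

Component: {L}
Component: {A, B, C, D, E, F, G, H, I, J, K, M, N, O}
There are 2 separate components, so the graph is not connected.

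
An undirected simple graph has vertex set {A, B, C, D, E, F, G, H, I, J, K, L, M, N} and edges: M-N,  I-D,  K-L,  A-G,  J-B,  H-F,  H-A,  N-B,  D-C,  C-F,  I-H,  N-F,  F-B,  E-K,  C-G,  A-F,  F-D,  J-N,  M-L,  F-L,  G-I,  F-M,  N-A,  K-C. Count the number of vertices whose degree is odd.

10

Degrees: A:4, B:3, C:4, D:3, E:1, F:8, G:3, H:3, I:3, J:2, K:3, L:3, M:3, N:5
Odd-degree vertices: B, D, E, G, H, I, K, L, M, N.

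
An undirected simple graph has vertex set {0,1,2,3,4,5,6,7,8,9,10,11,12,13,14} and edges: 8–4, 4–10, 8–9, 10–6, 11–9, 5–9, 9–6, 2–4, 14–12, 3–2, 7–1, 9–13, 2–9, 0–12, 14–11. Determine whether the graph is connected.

No

Component: {1, 7}
Component: {0, 2, 3, 4, 5, 6, 8, 9, 10, 11, 12, 13, 14}
There are 2 separate components, so the graph is not connected.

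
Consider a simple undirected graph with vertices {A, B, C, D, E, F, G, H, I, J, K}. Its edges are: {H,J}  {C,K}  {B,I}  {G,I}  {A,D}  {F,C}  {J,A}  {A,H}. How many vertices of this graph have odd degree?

Degrees: A:3, B:1, C:2, D:1, E:0, F:1, G:1, H:2, I:2, J:2, K:1
Odd-degree vertices: A, B, D, F, G, K.

6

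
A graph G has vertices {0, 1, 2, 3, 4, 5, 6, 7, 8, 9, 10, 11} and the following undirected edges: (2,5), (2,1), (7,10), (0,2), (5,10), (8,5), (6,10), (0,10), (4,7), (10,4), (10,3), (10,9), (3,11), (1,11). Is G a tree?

No

|V| = 12, |E| = 14.
Connected but with 14 > 11 edges, so it has a cycle and is not a tree.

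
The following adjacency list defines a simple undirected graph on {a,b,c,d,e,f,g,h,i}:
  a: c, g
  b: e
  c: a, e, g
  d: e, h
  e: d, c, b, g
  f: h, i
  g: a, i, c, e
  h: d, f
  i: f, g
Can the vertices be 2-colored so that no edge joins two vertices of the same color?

No

g-c-e-g is an odd cycle (length 3), and a bipartite graph can contain only even cycles.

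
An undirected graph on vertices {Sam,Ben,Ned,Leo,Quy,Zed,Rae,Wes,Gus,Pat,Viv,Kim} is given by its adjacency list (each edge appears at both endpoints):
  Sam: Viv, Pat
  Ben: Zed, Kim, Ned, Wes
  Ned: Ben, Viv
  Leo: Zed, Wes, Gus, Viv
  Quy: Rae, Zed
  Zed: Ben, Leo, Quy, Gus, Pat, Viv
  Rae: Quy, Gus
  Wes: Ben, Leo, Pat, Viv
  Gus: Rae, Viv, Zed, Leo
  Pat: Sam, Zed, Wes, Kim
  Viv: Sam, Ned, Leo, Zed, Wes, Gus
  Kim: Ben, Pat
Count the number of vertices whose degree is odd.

Degrees: Sam:2, Ben:4, Ned:2, Leo:4, Quy:2, Zed:6, Rae:2, Wes:4, Gus:4, Pat:4, Viv:6, Kim:2
Odd-degree vertices: none.

0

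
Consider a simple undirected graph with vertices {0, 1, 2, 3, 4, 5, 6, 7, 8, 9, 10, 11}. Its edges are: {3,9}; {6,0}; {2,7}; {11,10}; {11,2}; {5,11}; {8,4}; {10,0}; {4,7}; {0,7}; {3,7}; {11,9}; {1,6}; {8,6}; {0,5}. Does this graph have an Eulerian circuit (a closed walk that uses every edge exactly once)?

Degrees: 0:4, 1:1, 2:2, 3:2, 4:2, 5:2, 6:3, 7:4, 8:2, 9:2, 10:2, 11:4
Vertices with odd degree: 1, 6. An Eulerian circuit requires all degrees even.

No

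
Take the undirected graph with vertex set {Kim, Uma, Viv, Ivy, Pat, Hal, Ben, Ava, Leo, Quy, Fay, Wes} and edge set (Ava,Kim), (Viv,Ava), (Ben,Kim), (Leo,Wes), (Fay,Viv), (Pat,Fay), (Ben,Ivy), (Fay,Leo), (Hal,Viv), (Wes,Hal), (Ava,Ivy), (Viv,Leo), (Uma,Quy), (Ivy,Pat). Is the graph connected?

No

Component: {Uma, Quy}
Component: {Kim, Viv, Ivy, Pat, Hal, Ben, Ava, Leo, Fay, Wes}
There are 2 separate components, so the graph is not connected.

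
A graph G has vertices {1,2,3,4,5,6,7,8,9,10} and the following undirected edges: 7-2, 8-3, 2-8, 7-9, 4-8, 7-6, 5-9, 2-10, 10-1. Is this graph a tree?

|V| = 10, |E| = 9.
Connected and |E| = |V| - 1, which characterizes a tree.

Yes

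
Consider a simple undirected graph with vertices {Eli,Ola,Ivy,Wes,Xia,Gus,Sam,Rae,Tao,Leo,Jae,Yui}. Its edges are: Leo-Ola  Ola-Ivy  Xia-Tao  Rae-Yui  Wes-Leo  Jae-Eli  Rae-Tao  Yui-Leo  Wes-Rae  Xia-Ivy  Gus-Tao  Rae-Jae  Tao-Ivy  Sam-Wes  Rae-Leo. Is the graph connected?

A breadth-first search from Eli visits Eli, Jae, Rae, Tao, Wes, Yui, Leo, Xia, Gus, Ivy, Sam, Ola — all 12 vertices — so the graph is connected.

Yes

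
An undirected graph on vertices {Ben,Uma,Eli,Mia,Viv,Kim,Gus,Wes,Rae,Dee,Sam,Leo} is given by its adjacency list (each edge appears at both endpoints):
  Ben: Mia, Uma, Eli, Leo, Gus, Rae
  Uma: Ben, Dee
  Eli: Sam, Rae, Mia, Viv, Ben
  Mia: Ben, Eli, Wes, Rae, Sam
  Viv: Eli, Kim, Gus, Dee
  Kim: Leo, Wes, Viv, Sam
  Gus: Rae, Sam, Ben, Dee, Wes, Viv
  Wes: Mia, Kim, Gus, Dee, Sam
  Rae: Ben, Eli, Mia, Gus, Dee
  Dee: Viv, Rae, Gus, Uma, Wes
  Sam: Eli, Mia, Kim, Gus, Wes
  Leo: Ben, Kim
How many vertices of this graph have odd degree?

Degrees: Ben:6, Uma:2, Eli:5, Mia:5, Viv:4, Kim:4, Gus:6, Wes:5, Rae:5, Dee:5, Sam:5, Leo:2
Odd-degree vertices: Eli, Mia, Wes, Rae, Dee, Sam.

6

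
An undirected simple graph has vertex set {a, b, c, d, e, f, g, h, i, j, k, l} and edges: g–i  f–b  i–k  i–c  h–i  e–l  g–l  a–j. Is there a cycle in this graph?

|V| = 12, |E| = 8, number of components = 4.
Since 8 = 12 - 4, the graph is a forest and contains no cycle.

No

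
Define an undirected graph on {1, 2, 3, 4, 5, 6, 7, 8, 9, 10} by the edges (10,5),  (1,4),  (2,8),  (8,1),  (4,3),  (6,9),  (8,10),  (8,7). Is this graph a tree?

The graph has 10 vertices and 8 edges.
It is not connected, so it is not a tree.

No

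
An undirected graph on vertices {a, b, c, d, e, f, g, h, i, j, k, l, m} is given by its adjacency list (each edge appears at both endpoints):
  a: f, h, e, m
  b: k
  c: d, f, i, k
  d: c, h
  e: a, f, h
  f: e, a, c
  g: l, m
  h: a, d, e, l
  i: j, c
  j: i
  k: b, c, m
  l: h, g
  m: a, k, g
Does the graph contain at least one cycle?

Yes

|V| = 13, |E| = 17, number of components = 1.
One cycle is a-f-e-h-a.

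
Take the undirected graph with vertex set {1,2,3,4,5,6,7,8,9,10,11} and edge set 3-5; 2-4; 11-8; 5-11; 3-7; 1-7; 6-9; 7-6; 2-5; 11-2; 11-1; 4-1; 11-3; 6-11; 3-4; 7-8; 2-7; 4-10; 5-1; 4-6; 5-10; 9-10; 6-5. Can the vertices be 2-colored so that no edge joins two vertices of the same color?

No

1-5-11-1 is an odd cycle (length 3), and a bipartite graph can contain only even cycles.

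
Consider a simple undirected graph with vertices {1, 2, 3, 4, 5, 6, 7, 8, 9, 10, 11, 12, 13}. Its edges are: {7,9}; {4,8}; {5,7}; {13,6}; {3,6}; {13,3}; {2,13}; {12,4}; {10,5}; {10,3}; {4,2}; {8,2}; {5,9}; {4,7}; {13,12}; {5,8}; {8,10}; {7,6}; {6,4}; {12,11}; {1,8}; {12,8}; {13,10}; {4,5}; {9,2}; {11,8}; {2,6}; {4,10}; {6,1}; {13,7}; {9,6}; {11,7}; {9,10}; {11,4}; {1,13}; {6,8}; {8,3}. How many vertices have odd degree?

Degrees: 1:3, 2:5, 3:4, 4:8, 5:5, 6:8, 7:6, 8:9, 9:5, 10:6, 11:4, 12:4, 13:7
Odd-degree vertices: 1, 2, 5, 8, 9, 13.

6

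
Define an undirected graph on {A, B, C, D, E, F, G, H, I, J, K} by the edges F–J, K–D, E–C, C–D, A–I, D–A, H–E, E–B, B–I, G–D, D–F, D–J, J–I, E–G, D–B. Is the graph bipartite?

No

F-J-D-F is an odd cycle (length 3), and a bipartite graph can contain only even cycles.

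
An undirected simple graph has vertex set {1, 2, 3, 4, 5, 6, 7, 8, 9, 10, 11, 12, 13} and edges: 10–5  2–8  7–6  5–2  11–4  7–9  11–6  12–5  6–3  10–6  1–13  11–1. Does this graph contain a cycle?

No

The graph has 13 vertices, 12 edges, and 1 connected component.
Since 12 = 13 - 1, the graph is a forest and contains no cycle.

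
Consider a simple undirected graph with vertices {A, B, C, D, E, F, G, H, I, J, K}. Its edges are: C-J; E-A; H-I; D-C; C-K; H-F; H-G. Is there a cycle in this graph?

No

The graph has 11 vertices, 7 edges, and 4 connected components.
Since 7 = 11 - 4, the graph is a forest and contains no cycle.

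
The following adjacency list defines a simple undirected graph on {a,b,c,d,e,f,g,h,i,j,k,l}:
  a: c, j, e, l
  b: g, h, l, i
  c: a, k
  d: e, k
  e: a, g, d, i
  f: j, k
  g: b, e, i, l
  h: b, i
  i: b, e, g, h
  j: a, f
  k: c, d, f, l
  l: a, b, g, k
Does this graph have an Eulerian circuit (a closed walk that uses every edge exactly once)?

Degrees: a:4, b:4, c:2, d:2, e:4, f:2, g:4, h:2, i:4, j:2, k:4, l:4
Every vertex has even degree and the edges form a single connected piece, so an Eulerian circuit exists.

Yes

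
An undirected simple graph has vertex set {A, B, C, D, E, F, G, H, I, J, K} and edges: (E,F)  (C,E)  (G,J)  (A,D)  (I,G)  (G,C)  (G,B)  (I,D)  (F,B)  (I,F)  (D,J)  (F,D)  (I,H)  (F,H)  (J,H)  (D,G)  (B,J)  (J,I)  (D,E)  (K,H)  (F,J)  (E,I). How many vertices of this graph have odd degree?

Degrees: A:1, B:3, C:2, D:6, E:4, F:6, G:5, H:4, I:6, J:6, K:1
Odd-degree vertices: A, B, G, K.

4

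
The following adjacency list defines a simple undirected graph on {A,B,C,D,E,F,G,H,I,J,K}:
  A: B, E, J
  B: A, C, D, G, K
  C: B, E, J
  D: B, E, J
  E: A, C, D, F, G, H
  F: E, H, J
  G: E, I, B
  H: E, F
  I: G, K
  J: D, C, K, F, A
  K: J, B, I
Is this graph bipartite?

No

The cycle F-H-E-F has length 3, which is odd, so the graph is not bipartite.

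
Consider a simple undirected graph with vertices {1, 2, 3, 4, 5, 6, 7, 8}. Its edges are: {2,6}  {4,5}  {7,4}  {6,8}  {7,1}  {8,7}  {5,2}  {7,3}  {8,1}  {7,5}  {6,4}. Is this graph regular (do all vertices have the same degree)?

No

Degrees: 1:2, 2:2, 3:1, 4:3, 5:3, 6:3, 7:5, 8:3
Degrees are not all equal (e.g. deg(3)=1 but deg(7)=5); not regular.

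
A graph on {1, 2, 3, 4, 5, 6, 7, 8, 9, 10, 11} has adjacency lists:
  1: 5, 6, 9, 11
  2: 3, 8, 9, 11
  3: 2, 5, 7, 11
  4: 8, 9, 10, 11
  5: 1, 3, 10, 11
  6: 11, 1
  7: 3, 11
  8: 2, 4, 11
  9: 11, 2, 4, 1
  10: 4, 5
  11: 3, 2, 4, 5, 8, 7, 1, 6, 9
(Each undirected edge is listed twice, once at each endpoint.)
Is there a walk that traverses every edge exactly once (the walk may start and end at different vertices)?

Degrees: 1:4, 2:4, 3:4, 4:4, 5:4, 6:2, 7:2, 8:3, 9:4, 10:2, 11:9
Odd-degree vertices: 8, 11 (2 total).
The non-isolated vertices are connected and exactly 2 have odd degree, so an Eulerian trail exists (from 8 to 11).

Yes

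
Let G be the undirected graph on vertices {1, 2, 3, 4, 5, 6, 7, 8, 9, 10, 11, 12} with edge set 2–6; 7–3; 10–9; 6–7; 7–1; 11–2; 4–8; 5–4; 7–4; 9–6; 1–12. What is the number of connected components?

1

Component: {1, 2, 3, 4, 5, 6, 7, 8, 9, 10, 11, 12}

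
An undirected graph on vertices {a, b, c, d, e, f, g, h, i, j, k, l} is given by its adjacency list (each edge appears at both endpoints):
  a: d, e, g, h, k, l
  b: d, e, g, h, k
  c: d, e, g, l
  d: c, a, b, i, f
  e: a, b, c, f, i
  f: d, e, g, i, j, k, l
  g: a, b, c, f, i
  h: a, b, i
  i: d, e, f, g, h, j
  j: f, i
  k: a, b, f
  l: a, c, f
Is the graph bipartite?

The cycle f-i-d-f has length 3, which is odd, so the graph is not bipartite.

No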